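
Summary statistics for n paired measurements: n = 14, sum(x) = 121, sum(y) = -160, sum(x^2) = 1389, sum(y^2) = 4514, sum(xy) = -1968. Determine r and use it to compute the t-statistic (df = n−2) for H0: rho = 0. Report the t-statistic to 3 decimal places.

Numerator: nΣxy − (Σx)(Σy) = 14·(-1968) − (121)(-160) = -8192
Denominator: √[(nΣx²−(Σx)²)(nΣy²−(Σy)²)]
  nΣx²−(Σx)² = 14·1389 − 14641 = 4805;  nΣy²−(Σy)² = 14·4514 − 25600 = 37596
  √(4805·37596) = √180648780 = 13440.5647
r = -8192 / 13440.5647 = -0.6095
t = r·√(n−2)/√(1−r²) = -0.6095·√12 / √(1−0.371490) = -2.111370 / 0.792786 = -2.663

-2.663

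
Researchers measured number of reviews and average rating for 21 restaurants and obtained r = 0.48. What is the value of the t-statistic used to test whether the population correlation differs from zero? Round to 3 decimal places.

1 − r² = 1 − 0.2304 = 0.7696;  √(1−r²) = 0.877268
√(n−2) = √19 = 4.358899
t = r·√(n−2)/√(1−r²) = 0.48 · 4.358899 / 0.877268 = 2.385

2.385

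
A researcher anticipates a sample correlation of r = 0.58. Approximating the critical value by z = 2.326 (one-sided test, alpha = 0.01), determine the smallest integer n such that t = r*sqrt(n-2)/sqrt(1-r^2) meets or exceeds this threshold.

r√(n−2)/√(1−r²) ≥ 2.326  ⇔  n−2 ≥ (2.326)²·(1−r²)/r²
(1−r²)/r² = (1−0.3364)/0.3364 = 1.9727
n ≥ 2 + 5.410276·1.9727 = 2 + 10.6729 = 12.6729
⌈12.6729⌉ = 13

13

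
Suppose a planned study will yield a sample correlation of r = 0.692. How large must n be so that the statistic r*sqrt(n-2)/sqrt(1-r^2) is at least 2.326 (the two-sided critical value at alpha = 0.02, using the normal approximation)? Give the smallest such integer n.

8

Need r·√(n−2)/√(1−r²) ≥ 2.326
√(n−2) ≥ 2.326·√(1−0.478864) / 0.692 = 2.326·0.721897 / 0.692 = 2.4265
n−2 ≥ 5.8879  ⇒  n ≥ 7.8879
Smallest integer n = 8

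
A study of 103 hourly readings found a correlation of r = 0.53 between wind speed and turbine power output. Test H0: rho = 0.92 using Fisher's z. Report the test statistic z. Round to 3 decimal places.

z_r = atanh(0.53) = 0.590145,  z_0 = atanh(0.92) = 1.589027
SE = 1/√(n−3) = 1/√100 = 0.100000
z = (z_r − z_0)/SE = (0.590145 − 1.589027) / 0.100000 = -0.998882 / 0.100000 = -9.989

-9.989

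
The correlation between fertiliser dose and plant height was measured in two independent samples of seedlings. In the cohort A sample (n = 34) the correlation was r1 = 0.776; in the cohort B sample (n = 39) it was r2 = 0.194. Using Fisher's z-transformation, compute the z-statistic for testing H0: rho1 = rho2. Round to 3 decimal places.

z1 = atanh(0.776) = 1.035236,  z2 = atanh(0.194) = 0.196490
SE = √(1/(n1−3) + 1/(n2−3)) = √(1/31 + 1/36) = √(0.0322581 + 0.0277778) = √0.0600359 = 0.245022
z = (z1 − z2)/SE = (1.035236 − 0.196490) / 0.245022 = 0.838746 / 0.245022 = 3.423

3.423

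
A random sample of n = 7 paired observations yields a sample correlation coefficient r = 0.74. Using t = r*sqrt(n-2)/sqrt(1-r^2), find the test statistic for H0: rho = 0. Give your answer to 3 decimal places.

2.460

t = r·√(n−2) / √(1−r²) with r = 0.74, n = 7
  = 0.74·√5 / √(1 − 0.5476)
  = 0.74·2.236068 / 0.672607
  = 1.654690 / 0.672607 = 2.460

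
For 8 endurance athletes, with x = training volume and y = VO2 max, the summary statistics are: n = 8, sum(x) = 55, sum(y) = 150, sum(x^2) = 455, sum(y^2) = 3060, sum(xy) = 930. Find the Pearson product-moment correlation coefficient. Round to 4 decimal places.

-0.7340

S_xy = nΣxy − ΣxΣy = 8·930 − 55·150 = 7440 − 8250 = -810
S_xx = nΣx² − (Σx)² = 8·455 − 55² = 3640 − 3025 = 615
S_yy = nΣy² − (Σy)² = 8·3060 − 150² = 24480 − 22500 = 1980
r = S_xy / √(S_xx·S_yy) = -810 / √(615·1980) = -810 / √1217700 = -810 / 1103.4944 = -0.7340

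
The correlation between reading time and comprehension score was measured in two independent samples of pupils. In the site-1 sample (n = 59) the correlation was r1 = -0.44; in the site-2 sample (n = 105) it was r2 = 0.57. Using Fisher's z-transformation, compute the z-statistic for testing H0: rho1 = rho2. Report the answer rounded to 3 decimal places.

-6.733

Fisher z-transforms: z1 = atanh(-0.44) = -0.472231, z2 = atanh(0.57) = 0.647523; difference d = -1.119754
Var(d) = 1/56 + 1/102 = 0.0178571 + 0.0098039 = 0.0276610
z = d/√Var(d) = -1.119754 / √0.0276610 = -1.119754 / 0.166316 = -6.733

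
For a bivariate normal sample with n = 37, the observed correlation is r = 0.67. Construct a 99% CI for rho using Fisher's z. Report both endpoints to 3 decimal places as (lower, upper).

z_r = atanh(0.67) = 0.810743;  SE = 1/√(n−3) = 1/√34 = 0.171499
z-limits: 0.810743 ± 2.576·0.171499 = 0.810743 ± 0.441781 = [0.368962, 1.252524]
ρ-limits: (tanh 0.368962, tanh 1.252524) = (0.353, 0.849)

(0.353, 0.849)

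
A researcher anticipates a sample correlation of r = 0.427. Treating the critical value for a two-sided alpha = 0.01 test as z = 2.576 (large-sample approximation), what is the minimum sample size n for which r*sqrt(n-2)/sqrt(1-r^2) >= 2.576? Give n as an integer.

32

Need r·√(n−2)/√(1−r²) ≥ 2.576
√(n−2) ≥ 2.576·√(1−0.182329) / 0.427 = 2.576·0.904252 / 0.427 = 5.4552
n−2 ≥ 29.7592  ⇒  n ≥ 31.7592
Smallest integer n = 32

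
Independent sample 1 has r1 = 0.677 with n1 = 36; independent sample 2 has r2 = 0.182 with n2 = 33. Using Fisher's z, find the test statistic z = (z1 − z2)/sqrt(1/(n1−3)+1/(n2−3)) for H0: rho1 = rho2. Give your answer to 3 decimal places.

z1 = atanh(0.677) = 0.823555,  z2 = atanh(0.182) = 0.184050
SE = √(1/(n1−3) + 1/(n2−3)) = √(1/33 + 1/30) = √(0.0303030 + 0.0333333) = √0.0636363 = 0.252262
z = (z1 − z2)/SE = (0.823555 − 0.184050) / 0.252262 = 0.639505 / 0.252262 = 2.535

2.535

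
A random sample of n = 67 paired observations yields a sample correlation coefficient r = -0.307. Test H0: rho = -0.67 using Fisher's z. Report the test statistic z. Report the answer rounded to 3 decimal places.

z_r = atanh(-0.307) = -0.317230,  z_0 = atanh(-0.67) = -0.810743
SE = 1/√(n−3) = 1/√64 = 0.125000
z = (z_r − z_0)/SE = (-0.317230 − (-0.810743)) / 0.125000 = 0.493513 / 0.125000 = 3.948

3.948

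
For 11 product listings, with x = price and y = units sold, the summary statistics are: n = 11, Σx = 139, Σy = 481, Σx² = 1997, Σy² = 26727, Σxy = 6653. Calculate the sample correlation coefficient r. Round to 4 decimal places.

S_xy = nΣxy − ΣxΣy = 11·6653 − 139·481 = 73183 − 66859 = 6324
S_xx = nΣx² − (Σx)² = 11·1997 − 139² = 21967 − 19321 = 2646
S_yy = nΣy² − (Σy)² = 11·26727 − 481² = 293997 − 231361 = 62636
r = S_xy / √(S_xx·S_yy) = 6324 / √(2646·62636) = 6324 / √165734856 = 6324 / 12873.8050 = 0.4912

0.4912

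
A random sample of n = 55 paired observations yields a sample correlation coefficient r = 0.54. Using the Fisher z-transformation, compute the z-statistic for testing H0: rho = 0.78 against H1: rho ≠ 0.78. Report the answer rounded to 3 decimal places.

Fisher z: atanh(0.54) = 0.604156, atanh(0.78) = 1.045371
z = (z_r − z_0)·√(n−3) = (0.604156 − 1.045371)·√52 = -0.441215 · 7.211103 = -3.182

-3.182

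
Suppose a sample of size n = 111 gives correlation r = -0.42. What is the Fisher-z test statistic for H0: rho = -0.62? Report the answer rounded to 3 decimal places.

2.882

z_r = atanh(-0.42) = -0.447692,  z_0 = atanh(-0.62) = -0.725005
SE = 1/√(n−3) = 1/√108 = 0.096225
z = (z_r − z_0)/SE = (-0.447692 − (-0.725005)) / 0.096225 = 0.277313 / 0.096225 = 2.882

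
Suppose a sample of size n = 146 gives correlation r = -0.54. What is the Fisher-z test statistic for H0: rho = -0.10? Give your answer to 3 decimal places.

-6.025

z_r = atanh(-0.54) = -0.604156,  z_0 = atanh(-0.10) = -0.100335
SE = 1/√(n−3) = 1/√143 = 0.083624
z = (z_r − z_0)/SE = (-0.604156 − (-0.100335)) / 0.083624 = -0.503821 / 0.083624 = -6.025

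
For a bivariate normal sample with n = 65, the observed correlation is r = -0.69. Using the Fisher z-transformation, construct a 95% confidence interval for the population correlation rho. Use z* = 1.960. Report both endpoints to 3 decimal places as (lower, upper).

z_r = atanh(-0.69) = -0.847956;  SE = 1/√(n−3) = 1/√62 = 0.127000
z-limits: -0.847956 ± 1.960·0.127000 = -0.847956 ± 0.248920 = [-1.096876, -0.599036]
ρ-limits: (tanh -1.096876, tanh -0.599036) = (-0.799, -0.536)

(-0.799, -0.536)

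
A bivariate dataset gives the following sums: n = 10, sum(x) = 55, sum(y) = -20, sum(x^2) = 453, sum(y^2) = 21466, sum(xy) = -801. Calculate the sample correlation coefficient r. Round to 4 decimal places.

Numerator: nΣxy − (Σx)(Σy) = 10·(-801) − (55)(-20) = -6910
Denominator: √[(nΣx²−(Σx)²)(nΣy²−(Σy)²)]
  nΣx²−(Σx)² = 10·453 − 3025 = 1505;  nΣy²−(Σy)² = 10·21466 − 400 = 214260
  √(1505·214260) = √322461300 = 17957.2075
r = -6910 / 17957.2075 = -0.3848

-0.3848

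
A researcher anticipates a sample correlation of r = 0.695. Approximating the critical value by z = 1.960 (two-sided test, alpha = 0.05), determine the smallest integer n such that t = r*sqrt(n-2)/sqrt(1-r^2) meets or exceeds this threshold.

Need r·√(n−2)/√(1−r²) ≥ 1.960
√(n−2) ≥ 1.960·√(1−0.483025) / 0.695 = 1.960·0.719010 / 0.695 = 2.0277
n−2 ≥ 4.1116  ⇒  n ≥ 6.1116
Smallest integer n = 7

7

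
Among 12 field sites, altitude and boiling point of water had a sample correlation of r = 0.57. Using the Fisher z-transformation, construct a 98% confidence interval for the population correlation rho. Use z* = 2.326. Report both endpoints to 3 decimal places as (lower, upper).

z_r = atanh(0.57) = 0.647523;  SE = 1/√(n−3) = 1/√9 = 0.333333
z-limits: 0.647523 ± 2.326·0.333333 = 0.647523 ± 0.775333 = [-0.127810, 1.422856]
ρ-limits: (tanh -0.127810, tanh 1.422856) = (-0.127, 0.890)

(-0.127, 0.890)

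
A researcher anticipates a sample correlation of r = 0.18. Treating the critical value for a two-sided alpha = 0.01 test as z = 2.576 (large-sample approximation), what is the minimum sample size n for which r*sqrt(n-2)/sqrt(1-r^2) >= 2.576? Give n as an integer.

201

Need r·√(n−2)/√(1−r²) ≥ 2.576
√(n−2) ≥ 2.576·√(1−0.0324) / 0.18 = 2.576·0.983667 / 0.18 = 14.0774
n−2 ≥ 198.1732  ⇒  n ≥ 200.1732
Smallest integer n = 201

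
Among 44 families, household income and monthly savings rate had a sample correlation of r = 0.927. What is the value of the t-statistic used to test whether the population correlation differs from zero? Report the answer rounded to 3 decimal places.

16.018

t = r·√(n−2) / √(1−r²) with r = 0.927, n = 44
  = 0.927·√42 / √(1 − 0.859329)
  = 0.927·6.480741 / 0.375061
  = 6.007647 / 0.375061 = 16.018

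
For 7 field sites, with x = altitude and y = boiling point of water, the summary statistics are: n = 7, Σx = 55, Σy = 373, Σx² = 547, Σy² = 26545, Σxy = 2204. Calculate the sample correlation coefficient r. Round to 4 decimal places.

S_xy = nΣxy − ΣxΣy = 7·2204 − 55·373 = 15428 − 20515 = -5087
S_xx = nΣx² − (Σx)² = 7·547 − 55² = 3829 − 3025 = 804
S_yy = nΣy² − (Σy)² = 7·26545 − 373² = 185815 − 139129 = 46686
r = S_xy / √(S_xx·S_yy) = -5087 / √(804·46686) = -5087 / √37535544 = -5087 / 6126.6258 = -0.8303

-0.8303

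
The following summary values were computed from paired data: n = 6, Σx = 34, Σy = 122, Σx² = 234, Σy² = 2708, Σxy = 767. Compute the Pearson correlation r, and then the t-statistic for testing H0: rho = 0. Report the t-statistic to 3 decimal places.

2.498

Numerator: nΣxy − (Σx)(Σy) = 6·767 − (34)(122) = 454
Denominator: √[(nΣx²−(Σx)²)(nΣy²−(Σy)²)]
  nΣx²−(Σx)² = 6·234 − 1156 = 248;  nΣy²−(Σy)² = 6·2708 − 14884 = 1364
  √(248·1364) = √338272 = 581.6116
r = 454 / 581.6116 = 0.7806
t = r·√(n−2)/√(1−r²) = 0.7806·√4 / √(1−0.609336) = 1.561200 / 0.625031 = 2.498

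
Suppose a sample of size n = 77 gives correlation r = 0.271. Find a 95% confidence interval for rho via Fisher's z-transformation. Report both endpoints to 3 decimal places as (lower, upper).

(0.050, 0.467)

Fisher z: z_r = atanh(r) = ½·ln((1+0.271)/(1−0.271)) = 0.277943
SE(z) = 1/√(n−3) = 1/√74 = 0.116248
95% ⇒ z* = 1.960; margin = 1.960·0.116248 = 0.227846
CI on z-scale: (0.050097, 0.505789)
Back-transform: tanh(0.050097) = 0.050055, tanh(0.505789) = 0.466658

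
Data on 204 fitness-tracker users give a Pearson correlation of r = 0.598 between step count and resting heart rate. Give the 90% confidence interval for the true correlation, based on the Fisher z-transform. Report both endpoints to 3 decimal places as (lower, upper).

z_r = atanh(0.598) = 0.690028;  SE = 1/√(n−3) = 1/√201 = 0.070535
z-limits: 0.690028 ± 1.645·0.070535 = 0.690028 ± 0.116030 = [0.573998, 0.806058]
ρ-limits: (tanh 0.573998, tanh 0.806058) = (0.518, 0.667)

(0.518, 0.667)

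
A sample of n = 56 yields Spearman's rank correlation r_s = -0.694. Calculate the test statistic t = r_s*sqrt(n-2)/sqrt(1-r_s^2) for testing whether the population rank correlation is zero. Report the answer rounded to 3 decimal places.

t = r_s·√(n−2) / √(1−r_s²) with r_s = -0.694, n = 56
  = -0.694·√54 / √(1 − 0.481636)
  = -0.694·7.348469 / 0.719975
  = -5.099837 / 0.719975 = -7.083

-7.083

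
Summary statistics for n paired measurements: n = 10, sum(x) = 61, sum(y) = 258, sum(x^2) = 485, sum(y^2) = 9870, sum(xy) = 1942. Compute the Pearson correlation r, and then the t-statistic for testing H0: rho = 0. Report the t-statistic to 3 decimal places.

S_xy = nΣxy − ΣxΣy = 10·1942 − 61·258 = 19420 − 15738 = 3682
S_xx = nΣx² − (Σx)² = 10·485 − 61² = 4850 − 3721 = 1129
S_yy = nΣy² − (Σy)² = 10·9870 − 258² = 98700 − 66564 = 32136
r = S_xy / √(S_xx·S_yy) = 3682 / √(1129·32136) = 3682 / √36281544 = 3682 / 6023.4163 = 0.6113
t = r·√(n−2)/√(1−r²) = 0.6113·√8 / √(1−0.373688) = 1.729018 / 0.791399 = 2.185

2.185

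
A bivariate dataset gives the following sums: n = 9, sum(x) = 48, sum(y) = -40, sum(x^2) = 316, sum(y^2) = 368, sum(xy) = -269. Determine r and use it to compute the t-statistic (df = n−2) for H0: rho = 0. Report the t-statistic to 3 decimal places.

-1.615

S_xy = nΣxy − ΣxΣy = 9·(-269) − 48·(-40) = -2421 − (-1920) = -501
S_xx = nΣx² − (Σx)² = 9·316 − 48² = 2844 − 2304 = 540
S_yy = nΣy² − (Σy)² = 9·368 − (-40)² = 3312 − 1600 = 1712
r = S_xy / √(S_xx·S_yy) = -501 / √(540·1712) = -501 / √924480 = -501 / 961.4988 = -0.5211
t = r·√(n−2)/√(1−r²) = -0.5211·√7 / √(1−0.271545) = -1.378701 / 0.853496 = -1.615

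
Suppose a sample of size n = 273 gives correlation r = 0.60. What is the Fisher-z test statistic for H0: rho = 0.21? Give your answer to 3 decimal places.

Fisher z: atanh(0.60) = 0.693147, atanh(0.21) = 0.213171
z = (z_r − z_0)·√(n−3) = (0.693147 − 0.213171)·√270 = 0.479976 · 16.431677 = 7.887

7.887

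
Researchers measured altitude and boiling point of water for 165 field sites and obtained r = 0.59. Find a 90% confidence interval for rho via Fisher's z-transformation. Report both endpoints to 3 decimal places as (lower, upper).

z_r = atanh(0.59) = 0.677666;  SE = 1/√(n−3) = 1/√162 = 0.078567
z-limits: 0.677666 ± 1.645·0.078567 = 0.677666 ± 0.129243 = [0.548423, 0.806909]
ρ-limits: (tanh 0.548423, tanh 0.806909) = (0.499, 0.668)

(0.499, 0.668)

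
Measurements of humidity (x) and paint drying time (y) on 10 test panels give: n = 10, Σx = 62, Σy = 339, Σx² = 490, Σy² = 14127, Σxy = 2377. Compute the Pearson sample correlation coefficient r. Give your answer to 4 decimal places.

Numerator: nΣxy − (Σx)(Σy) = 10·2377 − (62)(339) = 2752
Denominator: √[(nΣx²−(Σx)²)(nΣy²−(Σy)²)]
  nΣx²−(Σx)² = 10·490 − 3844 = 1056;  nΣy²−(Σy)² = 10·14127 − 114921 = 26349
  √(1056·26349) = √27824544 = 5274.8975
r = 2752 / 5274.8975 = 0.5217

0.5217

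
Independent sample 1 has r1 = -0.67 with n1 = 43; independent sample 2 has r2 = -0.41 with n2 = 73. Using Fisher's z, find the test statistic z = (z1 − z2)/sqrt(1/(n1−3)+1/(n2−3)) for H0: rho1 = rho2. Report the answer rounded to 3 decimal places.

-1.893

Fisher z-transforms: z1 = atanh(-0.67) = -0.810743, z2 = atanh(-0.41) = -0.435611; difference d = -0.375132
Var(d) = 1/40 + 1/70 = 0.0250000 + 0.0142857 = 0.0392857
z = d/√Var(d) = -0.375132 / √0.0392857 = -0.375132 / 0.198206 = -1.893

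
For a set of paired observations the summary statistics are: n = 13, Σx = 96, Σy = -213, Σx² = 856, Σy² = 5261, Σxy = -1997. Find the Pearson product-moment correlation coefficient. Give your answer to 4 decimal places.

Numerator: nΣxy − (Σx)(Σy) = 13·(-1997) − (96)(-213) = -5513
Denominator: √[(nΣx²−(Σx)²)(nΣy²−(Σy)²)]
  nΣx²−(Σx)² = 13·856 − 9216 = 1912;  nΣy²−(Σy)² = 13·5261 − 45369 = 23024
  √(1912·23024) = √44021888 = 6634.8992
r = -5513 / 6634.8992 = -0.8309

-0.8309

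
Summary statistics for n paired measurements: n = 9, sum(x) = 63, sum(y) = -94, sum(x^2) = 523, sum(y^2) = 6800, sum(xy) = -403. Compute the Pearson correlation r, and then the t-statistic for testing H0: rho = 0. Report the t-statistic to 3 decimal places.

S_xy = nΣxy − ΣxΣy = 9·(-403) − 63·(-94) = -3627 − (-5922) = 2295
S_xx = nΣx² − (Σx)² = 9·523 − 63² = 4707 − 3969 = 738
S_yy = nΣy² − (Σy)² = 9·6800 − (-94)² = 61200 − 8836 = 52364
r = S_xy / √(S_xx·S_yy) = 2295 / √(738·52364) = 2295 / √38644632 = 2295 / 6216.4807 = 0.3692
t = r·√(n−2)/√(1−r²) = 0.3692·√7 / √(1−0.136309) = 0.976811 / 0.929350 = 1.051

1.051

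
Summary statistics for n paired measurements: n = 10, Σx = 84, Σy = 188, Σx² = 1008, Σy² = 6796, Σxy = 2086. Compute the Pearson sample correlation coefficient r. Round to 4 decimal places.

0.5103

Numerator: nΣxy − (Σx)(Σy) = 10·2086 − (84)(188) = 5068
Denominator: √[(nΣx²−(Σx)²)(nΣy²−(Σy)²)]
  nΣx²−(Σx)² = 10·1008 − 7056 = 3024;  nΣy²−(Σy)² = 10·6796 − 35344 = 32616
  √(3024·32616) = √98630784 = 9931.3032
r = 5068 / 9931.3032 = 0.5103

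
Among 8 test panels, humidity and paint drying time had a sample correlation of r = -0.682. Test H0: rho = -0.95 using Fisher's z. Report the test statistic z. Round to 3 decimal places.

2.234

Fisher z: atanh(-0.682) = -0.832844, atanh(-0.95) = -1.831781
z = (z_r − z_0)·√(n−3) = (-0.832844 − (-1.831781))·√5 = 0.998937 · 2.236068 = 2.234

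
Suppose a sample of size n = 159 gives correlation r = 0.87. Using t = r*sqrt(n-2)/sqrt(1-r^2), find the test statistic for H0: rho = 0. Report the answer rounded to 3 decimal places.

t = r·√(n−2) / √(1−r²) with r = 0.87, n = 159
  = 0.87·√157 / √(1 − 0.7569)
  = 0.87·12.529964 / 0.493052
  = 10.901069 / 0.493052 = 22.109

22.109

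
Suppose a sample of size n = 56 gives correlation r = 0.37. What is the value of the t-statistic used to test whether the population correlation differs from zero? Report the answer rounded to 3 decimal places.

t = r·√(n−2) / √(1−r²) with r = 0.37, n = 56
  = 0.37·√54 / √(1 − 0.1369)
  = 0.37·7.348469 / 0.929032
  = 2.718934 / 0.929032 = 2.927

2.927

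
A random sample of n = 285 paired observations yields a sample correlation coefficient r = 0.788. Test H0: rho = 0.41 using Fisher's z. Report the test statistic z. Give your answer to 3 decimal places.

Fisher z: atanh(0.788) = 1.066133, atanh(0.41) = 0.435611
z = (z_r − z_0)·√(n−3) = (1.066133 − 0.435611)·√282 = 0.630522 · 16.792856 = 10.588

10.588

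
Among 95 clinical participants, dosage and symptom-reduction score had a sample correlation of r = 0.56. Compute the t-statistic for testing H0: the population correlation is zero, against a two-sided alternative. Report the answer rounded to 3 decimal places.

t = r·√(n−2) / √(1−r²) with r = 0.56, n = 95
  = 0.56·√93 / √(1 − 0.3136)
  = 0.56·9.643651 / 0.828493
  = 5.400445 / 0.828493 = 6.518

6.518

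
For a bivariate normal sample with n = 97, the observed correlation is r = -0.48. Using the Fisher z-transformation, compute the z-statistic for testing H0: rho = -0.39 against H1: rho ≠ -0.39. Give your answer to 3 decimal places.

-1.078

z_r = atanh(-0.48) = -0.522984,  z_0 = atanh(-0.39) = -0.411800
SE = 1/√(n−3) = 1/√94 = 0.103142
z = (z_r − z_0)/SE = (-0.522984 − (-0.411800)) / 0.103142 = -0.111184 / 0.103142 = -1.078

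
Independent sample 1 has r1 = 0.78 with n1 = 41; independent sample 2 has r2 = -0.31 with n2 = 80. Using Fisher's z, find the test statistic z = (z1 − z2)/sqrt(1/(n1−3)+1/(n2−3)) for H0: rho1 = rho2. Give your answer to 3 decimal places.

6.890

Fisher z-transforms: z1 = atanh(0.78) = 1.045371, z2 = atanh(-0.31) = -0.320545; difference d = 1.365916
Var(d) = 1/38 + 1/77 = 0.0263158 + 0.0129870 = 0.0393028
z = d/√Var(d) = 1.365916 / √0.0393028 = 1.365916 / 0.198249 = 6.890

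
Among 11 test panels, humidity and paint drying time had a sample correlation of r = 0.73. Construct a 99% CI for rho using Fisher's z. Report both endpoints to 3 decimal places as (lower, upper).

(0.018, 0.951)

Fisher z: z_r = atanh(r) = ½·ln((1+0.73)/(1−0.73)) = 0.928727
SE(z) = 1/√(n−3) = 1/√8 = 0.353553
99% ⇒ z* = 2.576; margin = 2.576·0.353553 = 0.910753
CI on z-scale: (0.017974, 1.839480)
Back-transform: tanh(0.017974) = 0.017972, tanh(1.839480) = 0.950745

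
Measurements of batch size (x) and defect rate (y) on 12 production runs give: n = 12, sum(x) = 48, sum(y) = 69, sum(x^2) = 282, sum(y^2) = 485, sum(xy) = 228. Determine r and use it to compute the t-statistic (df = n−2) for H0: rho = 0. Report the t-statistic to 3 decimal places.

-2.021

Numerator: nΣxy − (Σx)(Σy) = 12·228 − (48)(69) = -576
Denominator: √[(nΣx²−(Σx)²)(nΣy²−(Σy)²)]
  nΣx²−(Σx)² = 12·282 − 2304 = 1080;  nΣy²−(Σy)² = 12·485 − 4761 = 1059
  √(1080·1059) = √1143720 = 1069.4485
r = -576 / 1069.4485 = -0.5386
t = r·√(n−2)/√(1−r²) = -0.5386·√10 / √(1−0.290090) = -1.703203 / 0.842562 = -2.021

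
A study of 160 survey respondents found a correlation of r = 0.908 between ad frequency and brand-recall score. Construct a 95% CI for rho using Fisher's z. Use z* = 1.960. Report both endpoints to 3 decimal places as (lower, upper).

(0.876, 0.932)

Fisher z: z_r = atanh(r) = ½·ln((1+0.908)/(1−0.908)) = 1.516011
SE(z) = 1/√(n−3) = 1/√157 = 0.079809
95% ⇒ z* = 1.960; margin = 1.960·0.079809 = 0.156426
CI on z-scale: (1.359585, 1.672437)
Back-transform: tanh(1.359585) = 0.876297, tanh(1.672437) = 0.931873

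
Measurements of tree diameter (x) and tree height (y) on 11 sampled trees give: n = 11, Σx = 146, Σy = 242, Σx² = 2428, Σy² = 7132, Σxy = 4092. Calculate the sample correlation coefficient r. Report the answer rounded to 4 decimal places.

0.9348

Numerator: nΣxy − (Σx)(Σy) = 11·4092 − (146)(242) = 9680
Denominator: √[(nΣx²−(Σx)²)(nΣy²−(Σy)²)]
  nΣx²−(Σx)² = 11·2428 − 21316 = 5392;  nΣy²−(Σy)² = 11·7132 − 58564 = 19888
  √(5392·19888) = √107236096 = 10355.4863
r = 9680 / 10355.4863 = 0.9348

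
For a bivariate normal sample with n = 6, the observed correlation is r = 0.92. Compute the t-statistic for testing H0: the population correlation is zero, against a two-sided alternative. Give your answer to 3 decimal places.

4.695

1 − r² = 1 − 0.8464 = 0.1536;  √(1−r²) = 0.391918
√(n−2) = √4 = 2.000000
t = r·√(n−2)/√(1−r²) = 0.92 · 2.000000 / 0.391918 = 4.695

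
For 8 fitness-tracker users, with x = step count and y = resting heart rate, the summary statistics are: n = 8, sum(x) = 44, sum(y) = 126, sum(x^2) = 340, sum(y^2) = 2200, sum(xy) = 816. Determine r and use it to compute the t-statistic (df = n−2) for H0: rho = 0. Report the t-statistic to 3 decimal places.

3.893

S_xy = nΣxy − ΣxΣy = 8·816 − 44·126 = 6528 − 5544 = 984
S_xx = nΣx² − (Σx)² = 8·340 − 44² = 2720 − 1936 = 784
S_yy = nΣy² − (Σy)² = 8·2200 − 126² = 17600 − 15876 = 1724
r = S_xy / √(S_xx·S_yy) = 984 / √(784·1724) = 984 / √1351616 = 984 / 1162.5902 = 0.8464
t = r·√(n−2)/√(1−r²) = 0.8464·√6 / √(1−0.716393) = 2.073248 / 0.532548 = 3.893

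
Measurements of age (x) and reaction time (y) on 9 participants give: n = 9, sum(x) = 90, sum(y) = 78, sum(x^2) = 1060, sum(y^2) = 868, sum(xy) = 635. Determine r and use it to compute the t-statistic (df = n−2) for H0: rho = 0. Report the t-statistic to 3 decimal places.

-3.896

Numerator: nΣxy − (Σx)(Σy) = 9·635 − (90)(78) = -1305
Denominator: √[(nΣx²−(Σx)²)(nΣy²−(Σy)²)]
  nΣx²−(Σx)² = 9·1060 − 8100 = 1440;  nΣy²−(Σy)² = 9·868 − 6084 = 1728
  √(1440·1728) = √2488320 = 1577.4410
r = -1305 / 1577.4410 = -0.8273
t = r·√(n−2)/√(1−r²) = -0.8273·√7 / √(1−0.684425) = -2.188830 / 0.561761 = -3.896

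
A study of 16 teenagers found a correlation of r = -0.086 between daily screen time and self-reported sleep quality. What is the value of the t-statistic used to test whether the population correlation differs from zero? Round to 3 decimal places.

1 − r² = 1 − 0.007396 = 0.992604;  √(1−r²) = 0.996295
√(n−2) = √14 = 3.741657
t = r·√(n−2)/√(1−r²) = -0.086 · 3.741657 / 0.996295 = -0.323

-0.323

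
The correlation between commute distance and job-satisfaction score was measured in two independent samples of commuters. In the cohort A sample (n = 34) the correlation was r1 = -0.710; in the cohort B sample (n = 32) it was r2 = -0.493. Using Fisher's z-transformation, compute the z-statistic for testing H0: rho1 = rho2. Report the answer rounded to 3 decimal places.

z1 = atanh(-0.710) = -0.887184,  z2 = atanh(-0.493) = -0.540016
SE = √(1/(n1−3) + 1/(n2−3)) = √(1/31 + 1/29) = √(0.0322581 + 0.0344828) = √0.0667409 = 0.258343
z = (z1 − z2)/SE = (-0.887184 − (-0.540016)) / 0.258343 = -0.347168 / 0.258343 = -1.344

-1.344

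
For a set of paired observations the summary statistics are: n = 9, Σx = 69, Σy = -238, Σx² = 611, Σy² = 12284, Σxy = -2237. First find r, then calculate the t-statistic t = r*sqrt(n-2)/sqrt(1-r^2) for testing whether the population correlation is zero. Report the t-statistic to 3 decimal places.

S_xy = nΣxy − ΣxΣy = 9·(-2237) − 69·(-238) = -20133 − (-16422) = -3711
S_xx = nΣx² − (Σx)² = 9·611 − 69² = 5499 − 4761 = 738
S_yy = nΣy² − (Σy)² = 9·12284 − (-238)² = 110556 − 56644 = 53912
r = S_xy / √(S_xx·S_yy) = -3711 / √(738·53912) = -3711 / √39787056 = -3711 / 6307.6982 = -0.5883
t = r·√(n−2)/√(1−r²) = -0.5883·√7 / √(1−0.346097) = -1.556495 / 0.808643 = -1.925

-1.925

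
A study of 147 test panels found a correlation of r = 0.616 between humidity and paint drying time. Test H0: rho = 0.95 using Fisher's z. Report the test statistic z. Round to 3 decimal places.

-13.359

Fisher z: atanh(0.616) = 0.718533, atanh(0.95) = 1.831781
z = (z_r − z_0)·√(n−3) = (0.718533 − 1.831781)·√144 = -1.113248 · 12.000000 = -13.359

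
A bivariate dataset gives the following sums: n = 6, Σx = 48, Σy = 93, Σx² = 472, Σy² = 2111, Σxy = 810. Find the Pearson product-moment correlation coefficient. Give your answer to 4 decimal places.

0.2719

S_xy = nΣxy − ΣxΣy = 6·810 − 48·93 = 4860 − 4464 = 396
S_xx = nΣx² − (Σx)² = 6·472 − 48² = 2832 − 2304 = 528
S_yy = nΣy² − (Σy)² = 6·2111 − 93² = 12666 − 8649 = 4017
r = S_xy / √(S_xx·S_yy) = 396 / √(528·4017) = 396 / √2120976 = 396 / 1456.3571 = 0.2719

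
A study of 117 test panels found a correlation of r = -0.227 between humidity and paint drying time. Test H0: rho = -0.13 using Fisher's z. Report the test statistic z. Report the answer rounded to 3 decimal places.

-1.071

z_r = atanh(-0.227) = -0.231024,  z_0 = atanh(-0.13) = -0.130740
SE = 1/√(n−3) = 1/√114 = 0.093659
z = (z_r − z_0)/SE = (-0.231024 − (-0.130740)) / 0.093659 = -0.100284 / 0.093659 = -1.071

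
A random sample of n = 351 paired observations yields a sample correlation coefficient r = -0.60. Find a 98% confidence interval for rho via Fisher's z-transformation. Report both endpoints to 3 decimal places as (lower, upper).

Fisher z: z_r = atanh(r) = ½·ln((1+(-0.60))/(1−(-0.60))) = -0.693147
SE(z) = 1/√(n−3) = 1/√348 = 0.053606
98% ⇒ z* = 2.326; margin = 2.326·0.053606 = 0.124688
CI on z-scale: (-0.817835, -0.568459)
Back-transform: tanh(-0.817835) = -0.673890, tanh(-0.568459) = -0.514227

(-0.674, -0.514)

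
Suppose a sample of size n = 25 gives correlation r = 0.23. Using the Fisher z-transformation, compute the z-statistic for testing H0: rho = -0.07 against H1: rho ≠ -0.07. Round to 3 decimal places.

z_r = atanh(0.23) = 0.234189,  z_0 = atanh(-0.07) = -0.070115
SE = 1/√(n−3) = 1/√22 = 0.213201
z = (z_r − z_0)/SE = (0.234189 − (-0.070115)) / 0.213201 = 0.304304 / 0.213201 = 1.427

1.427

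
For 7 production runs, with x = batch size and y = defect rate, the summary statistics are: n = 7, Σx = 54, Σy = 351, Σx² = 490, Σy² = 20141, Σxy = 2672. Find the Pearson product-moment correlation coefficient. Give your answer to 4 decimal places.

-0.0827

Numerator: nΣxy − (Σx)(Σy) = 7·2672 − (54)(351) = -250
Denominator: √[(nΣx²−(Σx)²)(nΣy²−(Σy)²)]
  nΣx²−(Σx)² = 7·490 − 2916 = 514;  nΣy²−(Σy)² = 7·20141 − 123201 = 17786
  √(514·17786) = √9142004 = 3023.5747
r = -250 / 3023.5747 = -0.0827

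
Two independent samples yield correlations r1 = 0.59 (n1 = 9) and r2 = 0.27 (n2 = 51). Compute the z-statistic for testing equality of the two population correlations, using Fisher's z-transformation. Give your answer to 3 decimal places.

0.926

Fisher z-transforms: z1 = atanh(0.59) = 0.677666, z2 = atanh(0.27) = 0.276864; difference d = 0.400802
Var(d) = 1/6 + 1/48 = 0.1666667 + 0.0208333 = 0.1875000
z = d/√Var(d) = 0.400802 / √0.1875000 = 0.400802 / 0.433013 = 0.926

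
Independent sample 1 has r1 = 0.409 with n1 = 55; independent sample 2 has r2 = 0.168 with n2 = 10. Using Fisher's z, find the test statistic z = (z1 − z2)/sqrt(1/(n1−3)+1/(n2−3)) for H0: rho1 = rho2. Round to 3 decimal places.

0.658

z1 = atanh(0.409) = 0.434410,  z2 = atanh(0.168) = 0.169608
SE = √(1/(n1−3) + 1/(n2−3)) = √(1/52 + 1/7) = √(0.0192308 + 0.1428571) = √0.1620879 = 0.402601
z = (z1 − z2)/SE = (0.434410 − 0.169608) / 0.402601 = 0.264802 / 0.402601 = 0.658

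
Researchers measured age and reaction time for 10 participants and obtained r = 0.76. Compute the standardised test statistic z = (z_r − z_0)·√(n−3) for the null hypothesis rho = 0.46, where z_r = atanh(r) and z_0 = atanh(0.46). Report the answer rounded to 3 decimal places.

1.320

Fisher z: atanh(0.76) = 0.996215, atanh(0.46) = 0.497311
z = (z_r − z_0)·√(n−3) = (0.996215 − 0.497311)·√7 = 0.498904 · 2.645751 = 1.320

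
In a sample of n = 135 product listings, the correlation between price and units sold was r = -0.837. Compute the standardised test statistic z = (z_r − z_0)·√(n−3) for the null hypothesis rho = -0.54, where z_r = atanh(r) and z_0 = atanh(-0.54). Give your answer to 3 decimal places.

-6.973

Fisher z: atanh(-0.837) = -1.211069, atanh(-0.54) = -0.604156
z = (z_r − z_0)·√(n−3) = (-1.211069 − (-0.604156))·√132 = -0.606913 · 11.489125 = -6.973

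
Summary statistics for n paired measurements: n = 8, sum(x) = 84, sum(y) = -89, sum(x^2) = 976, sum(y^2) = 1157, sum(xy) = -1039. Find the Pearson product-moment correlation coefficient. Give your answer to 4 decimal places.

Numerator: nΣxy − (Σx)(Σy) = 8·(-1039) − (84)(-89) = -836
Denominator: √[(nΣx²−(Σx)²)(nΣy²−(Σy)²)]
  nΣx²−(Σx)² = 8·976 − 7056 = 752;  nΣy²−(Σy)² = 8·1157 − 7921 = 1335
  √(752·1335) = √1003920 = 1001.9581
r = -836 / 1001.9581 = -0.8344

-0.8344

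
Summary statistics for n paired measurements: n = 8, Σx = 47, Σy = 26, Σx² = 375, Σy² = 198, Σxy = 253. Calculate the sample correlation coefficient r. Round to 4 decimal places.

0.9463

Numerator: nΣxy − (Σx)(Σy) = 8·253 − (47)(26) = 802
Denominator: √[(nΣx²−(Σx)²)(nΣy²−(Σy)²)]
  nΣx²−(Σx)² = 8·375 − 2209 = 791;  nΣy²−(Σy)² = 8·198 − 676 = 908
  √(791·908) = √718228 = 847.4833
r = 802 / 847.4833 = 0.9463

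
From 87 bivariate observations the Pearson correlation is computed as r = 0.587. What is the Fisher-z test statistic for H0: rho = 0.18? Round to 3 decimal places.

4.501

Fisher z: atanh(0.587) = 0.673077, atanh(0.18) = 0.181983
z = (z_r − z_0)·√(n−3) = (0.673077 − 0.181983)·√84 = 0.491094 · 9.165151 = 4.501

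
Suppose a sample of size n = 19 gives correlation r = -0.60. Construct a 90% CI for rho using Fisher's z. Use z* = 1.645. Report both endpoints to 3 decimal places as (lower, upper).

z_r = atanh(-0.60) = -0.693147;  SE = 1/√(n−3) = 1/√16 = 0.250000
z-limits: -0.693147 ± 1.645·0.250000 = -0.693147 ± 0.411250 = [-1.104397, -0.281897]
ρ-limits: (tanh -1.104397, tanh -0.281897) = (-0.802, -0.275)

(-0.802, -0.275)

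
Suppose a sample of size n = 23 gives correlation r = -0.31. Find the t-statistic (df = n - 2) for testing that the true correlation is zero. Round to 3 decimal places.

-1.494

1 − r² = 1 − 0.0961 = 0.9039;  √(1−r²) = 0.950737
√(n−2) = √21 = 4.582576
t = r·√(n−2)/√(1−r²) = -0.31 · 4.582576 / 0.950737 = -1.494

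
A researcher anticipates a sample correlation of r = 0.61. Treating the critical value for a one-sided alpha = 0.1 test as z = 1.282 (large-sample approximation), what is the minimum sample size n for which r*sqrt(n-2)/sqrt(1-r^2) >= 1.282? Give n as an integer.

5

Need r·√(n−2)/√(1−r²) ≥ 1.282
√(n−2) ≥ 1.282·√(1−0.3721) / 0.61 = 1.282·0.792401 / 0.61 = 1.6653
n−2 ≥ 2.7732  ⇒  n ≥ 4.7732
Smallest integer n = 5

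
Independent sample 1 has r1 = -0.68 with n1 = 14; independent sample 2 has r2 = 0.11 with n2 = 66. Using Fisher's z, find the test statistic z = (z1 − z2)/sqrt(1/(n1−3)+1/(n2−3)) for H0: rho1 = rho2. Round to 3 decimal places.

Fisher z-transforms: z1 = atanh(-0.68) = -0.829114, z2 = atanh(0.11) = 0.110447; difference d = -0.939561
Var(d) = 1/11 + 1/63 = 0.0909091 + 0.0158730 = 0.1067821
z = d/√Var(d) = -0.939561 / √0.1067821 = -0.939561 / 0.326775 = -2.875

-2.875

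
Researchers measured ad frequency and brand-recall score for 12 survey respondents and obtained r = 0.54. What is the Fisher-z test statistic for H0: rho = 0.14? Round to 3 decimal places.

1.390

z_r = atanh(0.54) = 0.604156,  z_0 = atanh(0.14) = 0.140926
SE = 1/√(n−3) = 1/√9 = 0.333333
z = (z_r − z_0)/SE = (0.604156 − 0.140926) / 0.333333 = 0.463230 / 0.333333 = 1.390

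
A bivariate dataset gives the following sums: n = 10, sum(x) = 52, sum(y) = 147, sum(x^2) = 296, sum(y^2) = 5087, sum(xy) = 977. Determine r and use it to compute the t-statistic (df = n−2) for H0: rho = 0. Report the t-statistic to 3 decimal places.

Numerator: nΣxy − (Σx)(Σy) = 10·977 − (52)(147) = 2126
Denominator: √[(nΣx²−(Σx)²)(nΣy²−(Σy)²)]
  nΣx²−(Σx)² = 10·296 − 2704 = 256;  nΣy²−(Σy)² = 10·5087 − 21609 = 29261
  √(256·29261) = √7490816 = 2736.9355
r = 2126 / 2736.9355 = 0.7768
t = r·√(n−2)/√(1−r²) = 0.7768·√8 / √(1−0.603418) = 2.197122 / 0.629748 = 3.489

3.489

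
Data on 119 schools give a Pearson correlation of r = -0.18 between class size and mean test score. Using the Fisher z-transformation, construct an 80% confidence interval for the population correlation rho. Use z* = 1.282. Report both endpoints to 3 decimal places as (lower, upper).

Fisher z: z_r = atanh(r) = ½·ln((1+(-0.18))/(1−(-0.18))) = -0.181983
SE(z) = 1/√(n−3) = 1/√116 = 0.092848
80% ⇒ z* = 1.282; margin = 1.282·0.092848 = 0.119031
CI on z-scale: (-0.301014, -0.062952)
Back-transform: tanh(-0.301014) = -0.292240, tanh(-0.062952) = -0.062869

(-0.292, -0.063)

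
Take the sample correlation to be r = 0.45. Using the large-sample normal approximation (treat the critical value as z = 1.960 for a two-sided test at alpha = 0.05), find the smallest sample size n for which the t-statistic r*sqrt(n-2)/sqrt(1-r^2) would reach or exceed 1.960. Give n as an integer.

18

r√(n−2)/√(1−r²) ≥ 1.960  ⇔  n−2 ≥ (1.960)²·(1−r²)/r²
(1−r²)/r² = (1−0.2025)/0.2025 = 3.9383
n ≥ 2 + 3.8416·3.9383 = 2 + 15.1294 = 17.1294
⌈17.1294⌉ = 18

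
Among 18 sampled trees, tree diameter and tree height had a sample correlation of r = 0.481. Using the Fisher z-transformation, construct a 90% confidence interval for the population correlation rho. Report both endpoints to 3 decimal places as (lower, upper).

(0.099, 0.739)

Fisher z: z_r = atanh(r) = ½·ln((1+0.481)/(1−0.481)) = 0.524284
SE(z) = 1/√(n−3) = 1/√15 = 0.258199
90% ⇒ z* = 1.645; margin = 1.645·0.258199 = 0.424737
CI on z-scale: (0.099547, 0.949021)
Back-transform: tanh(0.099547) = 0.099219, tanh(0.949021) = 0.739340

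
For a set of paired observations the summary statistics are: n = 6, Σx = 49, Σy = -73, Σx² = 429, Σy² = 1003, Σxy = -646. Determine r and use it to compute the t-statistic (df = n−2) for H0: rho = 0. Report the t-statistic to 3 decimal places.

Numerator: nΣxy − (Σx)(Σy) = 6·(-646) − (49)(-73) = -299
Denominator: √[(nΣx²−(Σx)²)(nΣy²−(Σy)²)]
  nΣx²−(Σx)² = 6·429 − 2401 = 173;  nΣy²−(Σy)² = 6·1003 − 5329 = 689
  √(173·689) = √119197 = 345.2492
r = -299 / 345.2492 = -0.8660
t = r·√(n−2)/√(1−r²) = -0.8660·√4 / √(1−0.749956) = -1.732000 / 0.500044 = -3.464

-3.464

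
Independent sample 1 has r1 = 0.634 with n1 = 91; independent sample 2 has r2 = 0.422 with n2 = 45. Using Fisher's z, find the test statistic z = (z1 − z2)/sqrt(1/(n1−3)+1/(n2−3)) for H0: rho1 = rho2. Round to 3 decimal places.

z1 = atanh(0.634) = 0.748076,  z2 = atanh(0.422) = 0.450123
SE = √(1/(n1−3) + 1/(n2−3)) = √(1/88 + 1/42) = √(0.0113636 + 0.0238095) = √0.0351731 = 0.187545
z = (z1 − z2)/SE = (0.748076 − 0.450123) / 0.187545 = 0.297953 / 0.187545 = 1.589

1.589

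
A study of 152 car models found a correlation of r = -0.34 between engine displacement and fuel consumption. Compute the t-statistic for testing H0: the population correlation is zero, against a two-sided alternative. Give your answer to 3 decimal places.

-4.428

t = r·√(n−2) / √(1−r²) with r = -0.34, n = 152
  = -0.34·√150 / √(1 − 0.1156)
  = -0.34·12.247449 / 0.940425
  = -4.164133 / 0.940425 = -4.428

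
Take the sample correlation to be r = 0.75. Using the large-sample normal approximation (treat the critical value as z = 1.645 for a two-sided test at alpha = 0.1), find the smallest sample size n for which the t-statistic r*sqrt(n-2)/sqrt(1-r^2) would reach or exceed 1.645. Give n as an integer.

r√(n−2)/√(1−r²) ≥ 1.645  ⇔  n−2 ≥ (1.645)²·(1−r²)/r²
(1−r²)/r² = (1−0.5625)/0.5625 = 0.7778
n ≥ 2 + 2.706025·0.7778 = 2 + 2.1047 = 4.1047
⌈4.1047⌉ = 5

5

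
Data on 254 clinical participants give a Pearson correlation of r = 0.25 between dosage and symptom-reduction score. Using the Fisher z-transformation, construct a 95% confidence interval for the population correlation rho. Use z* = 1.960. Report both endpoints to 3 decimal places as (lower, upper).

(0.131, 0.362)

z_r = atanh(0.25) = 0.255413;  SE = 1/√(n−3) = 1/√251 = 0.063119
z-limits: 0.255413 ± 1.960·0.063119 = 0.255413 ± 0.123713 = [0.131700, 0.379126]
ρ-limits: (tanh 0.131700, tanh 0.379126) = (0.131, 0.362)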